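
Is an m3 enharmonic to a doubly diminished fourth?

Yes

A minor third spans 3 semitones; a doubly diminished fourth spans 3.
They are enharmonically equivalent.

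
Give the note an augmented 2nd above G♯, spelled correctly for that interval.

G up a major second is A, so the target letter is A.
From G#, an augmented second is 3 semitones up: A##.

A##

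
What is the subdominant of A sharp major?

D#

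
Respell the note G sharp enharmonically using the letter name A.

G# is pitch class 8. The letter A alone is pitch class 9.
To reach pitch class 8 from A requires an offset of -1 semitone, i.e. flat: Ab.

Ab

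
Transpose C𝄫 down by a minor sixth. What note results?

Ebb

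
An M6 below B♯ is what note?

D#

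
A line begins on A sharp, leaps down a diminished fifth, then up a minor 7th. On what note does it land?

C##

A diminished fifth down from A# is D## (letter D, 6 semitones down).
A minor seventh up from D## is C## (letter C, 10 semitones up).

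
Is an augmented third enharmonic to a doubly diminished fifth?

Yes

An augmented third spans 5 semitones; a doubly diminished fifth spans 5.
They are enharmonically equivalent.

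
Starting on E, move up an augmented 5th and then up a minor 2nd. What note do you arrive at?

C#

An augmented fifth up from E is B# (letter B, 8 semitones up).
A minor second up from B# is C# (letter C, 1 semitone up).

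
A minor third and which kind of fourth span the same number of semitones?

doubly diminished

A minor third spans 3 semitones.
A fourth spanning 3 semitones is doubly diminished (the perfect fourth is 5).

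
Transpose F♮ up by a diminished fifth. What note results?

Cb

F up a perfect fifth is C, so the target letter is C.
From F, a diminished fifth is 6 semitones up: Cb.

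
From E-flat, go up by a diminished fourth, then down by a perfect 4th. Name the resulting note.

Ebb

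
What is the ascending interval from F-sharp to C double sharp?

The letter names run F→C, a span of 4 letter steps, so the interval is some kind of fifth.
F# to C## is 8 semitones. A perfect fifth is 7, so 8 makes it augmented.

augmented fifth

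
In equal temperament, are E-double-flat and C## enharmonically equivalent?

Yes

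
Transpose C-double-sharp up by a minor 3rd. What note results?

E#

A third above C lands on the letter E.
A minor third spans 3 semitones, so C## moves to pitch class 5. On the letter E that is E#.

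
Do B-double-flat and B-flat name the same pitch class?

No

Two spellings are enharmonically equivalent only if they share a pitch class.
Here Bbb → 9, Bb → 10; 9 ≠ 10, so they are not.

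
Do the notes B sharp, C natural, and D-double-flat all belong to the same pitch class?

B# = pitch class 0 and C = pitch class 0 and Dbb = pitch class 0 — the same pitch class, so they are enharmonic equivalents.

Yes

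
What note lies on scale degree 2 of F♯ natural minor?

G#

The F# natural minor scale runs F# G# A B C# D E.
Degree 2 is G#.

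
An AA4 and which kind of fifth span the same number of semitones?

A doubly augmented fourth spans 7 semitones.
A fifth spanning 7 semitones is perfect (the perfect fifth is 7).

perfect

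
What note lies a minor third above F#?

A

F up a major third is A, so the target letter is A.
From F#, a minor third is 3 semitones up: A.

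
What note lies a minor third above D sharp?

D up a major third is F#, so the target letter is F.
From D#, a minor third is 3 semitones up: F#.

F#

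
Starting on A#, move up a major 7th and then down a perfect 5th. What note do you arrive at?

A major seventh up from A# is G## (letter G, 11 semitones up).
A perfect fifth down from G## is C## (letter C, 7 semitones down).

C##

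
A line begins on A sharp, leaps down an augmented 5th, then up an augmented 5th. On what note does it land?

A#

An augmented fifth down from A# is D (letter D, 8 semitones down).
An augmented fifth up from D is A# (letter A, 8 semitones up).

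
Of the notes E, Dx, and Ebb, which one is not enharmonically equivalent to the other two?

Ebb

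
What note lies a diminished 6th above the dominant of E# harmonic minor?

G

The dominant of E# harmonic minor is B#.
A diminished sixth (7 semitones) above B# lands on the letter G, giving G.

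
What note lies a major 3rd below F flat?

A third below F lands on the letter D.
A major third spans 4 semitones, so Fb moves to pitch class 0. On the letter D that is Dbb.

Dbb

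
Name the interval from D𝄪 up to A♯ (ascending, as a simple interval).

Counting letters D–E–F–G–A gives a fifth.
D##→A# = 6 semitones, 1 narrower than the perfect fifth (7), so diminished.

diminished fifth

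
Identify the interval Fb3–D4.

augmented sixth

The letter names run F→D, a span of 5 letter steps, so the interval is some kind of sixth.
Fb to D is 10 semitones. A major sixth is 9, so 10 makes it augmented.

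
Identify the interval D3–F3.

Counting letters D–E–F gives a third.
D→F = 3 semitones, 1 narrower than the major third (4), so minor.

minor third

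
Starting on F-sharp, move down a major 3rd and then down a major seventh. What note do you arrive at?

A major third down from F# is D (letter D, 4 semitones down).
A major seventh down from D is Eb (letter E, 11 semitones down).

Eb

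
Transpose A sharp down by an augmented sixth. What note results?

A sixth below A lands on the letter C.
An augmented sixth spans 10 semitones, so A# moves to pitch class 0. On the letter C that is C.

C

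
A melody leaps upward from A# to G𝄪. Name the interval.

major seventh

Counting letters A–B–C–D–E–F–G gives a seventh.
A#→G## = 11 semitones, exactly the major seventh.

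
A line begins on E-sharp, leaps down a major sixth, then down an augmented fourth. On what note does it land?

D

A major sixth down from E# is G# (letter G, 9 semitones down).
An augmented fourth down from G# is D (letter D, 6 semitones down).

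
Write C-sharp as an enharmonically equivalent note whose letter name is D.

C# is pitch class 1. The letter D alone is pitch class 2.
To reach pitch class 1 from D requires an offset of -1 semitone, i.e. flat: Db.

Db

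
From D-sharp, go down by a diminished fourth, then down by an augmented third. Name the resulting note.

A diminished fourth down from D# is A## (letter A, 4 semitones down).
An augmented third down from A## is F# (letter F, 5 semitones down).

F#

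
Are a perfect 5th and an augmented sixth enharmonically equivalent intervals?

A perfect fifth spans 7 semitones; an augmented sixth spans 10.
The spans differ, so they are not enharmonic equivalents.

No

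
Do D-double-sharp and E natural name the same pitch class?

D## = pitch class 4 and E = pitch class 4 — the same pitch class, so they are enharmonic equivalents.

Yes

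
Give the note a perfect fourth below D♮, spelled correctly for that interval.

A fourth below D lands on the letter A.
A perfect fourth spans 5 semitones, so D moves to pitch class 9. On the letter A that is A.

A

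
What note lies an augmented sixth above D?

B#

D up a major sixth is B, so the target letter is B.
From D, an augmented sixth is 10 semitones up: B#.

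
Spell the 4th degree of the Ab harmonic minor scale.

Db

The Ab harmonic minor scale runs Ab Bb Cb Db Eb Fb G.
Degree 4 is Db.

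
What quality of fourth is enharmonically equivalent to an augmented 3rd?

perfect

An augmented third spans 5 semitones.
A fourth spanning 5 semitones is perfect (the perfect fourth is 5).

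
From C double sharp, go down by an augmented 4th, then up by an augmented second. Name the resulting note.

A##

An augmented fourth down from C## is G# (letter G, 6 semitones down).
An augmented second up from G# is A## (letter A, 3 semitones up).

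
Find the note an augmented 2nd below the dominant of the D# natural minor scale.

G

The dominant of D# natural minor is A#.
An augmented second (3 semitones) below A# lands on the letter G, giving G.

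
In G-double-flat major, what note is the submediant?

Ebb

Degree 6 takes the letter 5 steps above G, which is E.
In major, degree 6 sits 9 semitones above the tonic. Gbb + 9 semitones is pitch class 2, spelled on E as Ebb.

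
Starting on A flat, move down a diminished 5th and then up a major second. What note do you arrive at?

A diminished fifth down from Ab is D (letter D, 6 semitones down).
A major second up from D is E (letter E, 2 semitones up).

E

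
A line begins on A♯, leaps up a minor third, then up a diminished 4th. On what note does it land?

F

A minor third up from A# is C# (letter C, 3 semitones up).
A diminished fourth up from C# is F (letter F, 4 semitones up).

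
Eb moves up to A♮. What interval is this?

augmented fourth

Counting letters E–F–G–A gives a fourth.
Eb→A = 6 semitones, 1 wider than the perfect fourth (5), so augmented.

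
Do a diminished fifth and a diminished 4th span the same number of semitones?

No

A diminished fifth spans 6 semitones; a diminished fourth spans 4.
The spans differ, so they are not enharmonic equivalents.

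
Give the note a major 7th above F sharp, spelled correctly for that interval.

A seventh above F lands on the letter E.
A major seventh spans 11 semitones, so F# moves to pitch class 5. On the letter E that is E#.

E#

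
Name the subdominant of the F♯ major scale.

The F# major scale runs F# G# A# B C# D# E#.
Degree 4 is B.

B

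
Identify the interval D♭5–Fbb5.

diminished third

The letter names run D→F, a span of 2 letter steps, so the interval is some kind of third.
Db to Fbb is 2 semitones. A major third is 4, so 2 makes it diminished.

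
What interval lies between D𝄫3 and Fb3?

The letter names run D→F, a span of 2 letter steps, so the interval is some kind of third.
Dbb to Fb is 4 semitones. A major third is 4, so 4 makes it major.

major third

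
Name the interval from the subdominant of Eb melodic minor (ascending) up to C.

major third

The subdominant of Eb melodic minor (ascending) is Ab.
Ab up to C: letters A→C make it a third; 4 semitones makes it major.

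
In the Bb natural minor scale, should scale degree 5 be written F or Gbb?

Each scale degree takes a distinct letter name. Degree 5 of a scale on B must use the letter F.
F and Gbb are enharmonically the same pitch, but only F uses the letter F, so it is the correct spelling here.

F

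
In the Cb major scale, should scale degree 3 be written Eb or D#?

Each scale degree takes a distinct letter name. Degree 3 of a scale on C must use the letter E.
Eb and D# are enharmonically the same pitch, but only Eb uses the letter E, so it is the correct spelling here.

Eb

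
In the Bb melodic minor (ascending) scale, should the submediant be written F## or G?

G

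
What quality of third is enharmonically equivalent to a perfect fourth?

augmented

A perfect fourth spans 5 semitones.
A third spanning 5 semitones is augmented (the major third is 4).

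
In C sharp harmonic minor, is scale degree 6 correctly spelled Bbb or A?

A

Each scale degree takes a distinct letter name. Degree 6 of a scale on C must use the letter A.
A and Bbb are enharmonically the same pitch, but only A uses the letter A, so it is the correct spelling here.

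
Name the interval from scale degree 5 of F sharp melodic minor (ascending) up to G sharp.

Scale degree 5 of F# melodic minor (ascending) is C#.
C# up to G#: letters C→G make it a fifth; 7 semitones makes it perfect.

perfect fifth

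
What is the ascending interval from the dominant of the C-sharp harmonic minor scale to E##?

augmented sixth

The dominant of C# harmonic minor is G#.
G# up to E##: letters G→E make it a sixth; 10 semitones makes it augmented.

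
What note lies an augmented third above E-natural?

A third above E lands on the letter G.
An augmented third spans 5 semitones, so E moves to pitch class 9. On the letter G that is G##.

G##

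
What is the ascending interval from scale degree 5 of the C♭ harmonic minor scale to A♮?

augmented second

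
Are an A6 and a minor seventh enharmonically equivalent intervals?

Yes

An augmented sixth spans 10 semitones; a minor seventh spans 10.
They are enharmonically equivalent.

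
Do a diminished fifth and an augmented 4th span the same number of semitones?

Yes

A diminished fifth spans 6 semitones; an augmented fourth spans 6.
They are enharmonically equivalent.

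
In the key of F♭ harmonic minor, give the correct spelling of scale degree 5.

Cb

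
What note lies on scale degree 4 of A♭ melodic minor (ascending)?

Db

The Ab melodic minor (ascending) scale runs Ab Bb Cb Db Eb F G.
Degree 4 is Db.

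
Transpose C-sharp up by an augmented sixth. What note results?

C up a major sixth is A, so the target letter is A.
From C#, an augmented sixth is 10 semitones up: A##.

A##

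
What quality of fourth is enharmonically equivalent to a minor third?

A minor third spans 3 semitones.
A fourth spanning 3 semitones is doubly diminished (the perfect fourth is 5).

doubly diminished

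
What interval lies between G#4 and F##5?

major seventh

The letter names run G→F, a span of 6 letter steps, so the interval is some kind of seventh.
G# to F## is 11 semitones. A major seventh is 11, so 11 makes it major.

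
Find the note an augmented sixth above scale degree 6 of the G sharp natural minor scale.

Scale degree 6 of G# natural minor is E.
An augmented sixth (10 semitones) above E lands on the letter C, giving C##.

C##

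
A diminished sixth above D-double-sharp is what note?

B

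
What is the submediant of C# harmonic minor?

Degree 6 takes the letter 5 steps above C, which is A.
In harmonic minor, degree 6 sits 8 semitones above the tonic. C# + 8 semitones is pitch class 9, spelled on A as A.

A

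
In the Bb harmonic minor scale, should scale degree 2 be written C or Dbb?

Each scale degree takes a distinct letter name. Degree 2 of a scale on B must use the letter C.
C and Dbb are enharmonically the same pitch, but only C uses the letter C, so it is the correct spelling here.

C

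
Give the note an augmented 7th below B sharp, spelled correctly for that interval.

B down a major seventh is C, so the target letter is C.
From B#, an augmented seventh is 12 semitones down: C.

C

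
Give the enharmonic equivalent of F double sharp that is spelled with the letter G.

G

F## is pitch class 7. The letter G alone is pitch class 7.
Pitch class 7 on G needs no accidental: G.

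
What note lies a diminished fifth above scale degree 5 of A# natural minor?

B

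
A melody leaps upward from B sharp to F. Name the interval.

The letter names run B→F, a span of 4 letter steps, so the interval is some kind of fifth.
B# to F is 5 semitones. A perfect fifth is 7, so 5 makes it doubly diminished.

doubly diminished fifth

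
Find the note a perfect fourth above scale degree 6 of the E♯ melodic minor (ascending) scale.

F##

Scale degree 6 of E# melodic minor (ascending) is C##.
A perfect fourth (5 semitones) above C## lands on the letter F, giving F##.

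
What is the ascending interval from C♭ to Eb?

The letter names run C→E, a span of 2 letter steps, so the interval is some kind of third.
Cb to Eb is 4 semitones. A major third is 4, so 4 makes it major.

major third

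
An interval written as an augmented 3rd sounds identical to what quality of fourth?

An augmented third spans 5 semitones.
A fourth spanning 5 semitones is perfect (the perfect fourth is 5).

perfect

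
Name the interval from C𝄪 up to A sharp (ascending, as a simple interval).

Counting letters C–D–E–F–G–A gives a sixth.
C##→A# = 8 semitones, 1 narrower than the major sixth (9), so minor.

minor sixth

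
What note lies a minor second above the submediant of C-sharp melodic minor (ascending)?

The submediant of C# melodic minor (ascending) is A#.
A minor second (1 semitone) above A# lands on the letter B, giving B.

B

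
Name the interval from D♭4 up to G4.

augmented fourth

The letter names run D→G, a span of 3 letter steps, so the interval is some kind of fourth.
Db to G is 6 semitones. A perfect fourth is 5, so 6 makes it augmented.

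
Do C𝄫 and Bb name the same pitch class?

Cbb = pitch class 10 and Bb = pitch class 10 — the same pitch class, so they are enharmonic equivalents.

Yes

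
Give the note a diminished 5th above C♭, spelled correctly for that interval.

Gbb

C up a perfect fifth is G, so the target letter is G.
From Cb, a diminished fifth is 6 semitones up: Gbb.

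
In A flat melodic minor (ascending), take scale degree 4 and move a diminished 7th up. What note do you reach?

Cbb

Scale degree 4 of Ab melodic minor (ascending) is Db.
A diminished seventh (9 semitones) above Db lands on the letter C, giving Cbb.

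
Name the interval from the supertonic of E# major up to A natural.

diminished third

The supertonic of E# major is F##.
F## up to A: letters F→A make it a third; 2 semitones makes it diminished.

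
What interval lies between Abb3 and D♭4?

Counting letters A–B–C–D gives a fourth.
Abb→Db = 6 semitones, 1 wider than the perfect fourth (5), so augmented.

augmented fourth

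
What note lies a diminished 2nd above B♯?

C

A second above B lands on the letter C.
A diminished second spans 0 semitones, so B# moves to pitch class 0. On the letter C that is C.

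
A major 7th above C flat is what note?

C up a major seventh is B, so the target letter is B.
From Cb, a major seventh is 11 semitones up: Bb.

Bb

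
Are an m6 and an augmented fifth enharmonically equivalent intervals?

Yes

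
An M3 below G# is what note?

E

A third below G lands on the letter E.
A major third spans 4 semitones, so G# moves to pitch class 4. On the letter E that is E.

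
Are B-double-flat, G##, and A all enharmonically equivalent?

Yes

Bbb = pitch class 9 and G## = pitch class 9 and A = pitch class 9 — the same pitch class, so they are enharmonic equivalents.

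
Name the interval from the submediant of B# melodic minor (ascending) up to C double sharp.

The submediant of B# melodic minor (ascending) is G##.
G## up to C##: letters G→C make it a fourth; 5 semitones makes it perfect.

perfect fourth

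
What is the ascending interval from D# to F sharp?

minor third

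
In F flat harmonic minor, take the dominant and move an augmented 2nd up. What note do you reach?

D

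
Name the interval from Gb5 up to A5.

augmented second

The letter names run G→A, a span of 1 letter step, so the interval is some kind of second.
Gb to A is 3 semitones. A major second is 2, so 3 makes it augmented.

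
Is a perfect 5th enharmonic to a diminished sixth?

A perfect fifth spans 7 semitones; a diminished sixth spans 7.
They are enharmonically equivalent.

Yes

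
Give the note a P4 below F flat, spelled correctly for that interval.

A fourth below F lands on the letter C.
A perfect fourth spans 5 semitones, so Fb moves to pitch class 11. On the letter C that is Cb.

Cb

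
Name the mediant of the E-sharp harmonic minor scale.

Degree 3 takes the letter 2 steps above E, which is G.
In harmonic minor, degree 3 sits 3 semitones above the tonic. E# + 3 semitones is pitch class 8, spelled on G as G#.

G#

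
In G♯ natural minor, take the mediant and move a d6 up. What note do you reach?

Gb

The mediant of G# natural minor is B.
A diminished sixth (7 semitones) above B lands on the letter G, giving Gb.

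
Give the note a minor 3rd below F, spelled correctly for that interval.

F down a major third is Db, so the target letter is D.
From F, a minor third is 3 semitones down: D.

D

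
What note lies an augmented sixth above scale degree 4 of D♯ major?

E##

Scale degree 4 of D# major is G#.
An augmented sixth (10 semitones) above G# lands on the letter E, giving E##.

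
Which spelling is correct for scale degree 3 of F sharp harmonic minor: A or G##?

A

Each scale degree takes a distinct letter name. Degree 3 of a scale on F must use the letter A.
A and G## are enharmonically the same pitch, but only A uses the letter A, so it is the correct spelling here.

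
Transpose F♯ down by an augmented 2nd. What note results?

F down a major second is Eb, so the target letter is E.
From F#, an augmented second is 3 semitones down: Eb.

Eb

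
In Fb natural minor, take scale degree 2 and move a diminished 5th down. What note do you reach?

C

Scale degree 2 of Fb natural minor is Gb.
A diminished fifth (6 semitones) below Gb lands on the letter C, giving C.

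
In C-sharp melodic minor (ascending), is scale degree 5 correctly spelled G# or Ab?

G#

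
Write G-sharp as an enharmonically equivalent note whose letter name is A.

Plain A sits 1 semitone above G#, so on the letter A the same pitch needs a flat: Ab.

Ab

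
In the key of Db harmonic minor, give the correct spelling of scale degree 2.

Eb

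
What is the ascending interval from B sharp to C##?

The letter names run B→C, a span of 1 letter step, so the interval is some kind of second.
B# to C## is 2 semitones. A major second is 2, so 2 makes it major.

major second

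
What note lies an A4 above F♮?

B

F up a perfect fourth is Bb, so the target letter is B.
From F, an augmented fourth is 6 semitones up: B.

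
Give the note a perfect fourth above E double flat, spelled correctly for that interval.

Abb

E up a perfect fourth is A, so the target letter is A.
From Ebb, a perfect fourth is 5 semitones up: Abb.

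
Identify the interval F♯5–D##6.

The letter names run F→D, a span of 5 letter steps, so the interval is some kind of sixth.
F# to D## is 10 semitones. A major sixth is 9, so 10 makes it augmented.

augmented sixth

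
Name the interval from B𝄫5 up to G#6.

Counting letters B–C–D–E–F–G gives a sixth.
Bbb→G# = 11 semitones, 2 wider than the major sixth (9), so doubly augmented.

doubly augmented sixth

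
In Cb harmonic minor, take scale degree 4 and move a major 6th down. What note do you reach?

Scale degree 4 of Cb harmonic minor is Fb.
A major sixth (9 semitones) below Fb lands on the letter A, giving Abb.

Abb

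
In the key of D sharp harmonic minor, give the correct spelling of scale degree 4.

G#

Degree 4 takes the letter 3 steps above D, which is G.
In harmonic minor, degree 4 sits 5 semitones above the tonic. D# + 5 semitones is pitch class 8, spelled on G as G#.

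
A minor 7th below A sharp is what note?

A down a major seventh is Bb, so the target letter is B.
From A#, a minor seventh is 10 semitones down: B#.

B#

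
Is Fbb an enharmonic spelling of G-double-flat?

No

Fbb is pitch class 3; Gbb is pitch class 5.
The pitch classes differ (3 vs. 5), so they are not enharmonic equivalents.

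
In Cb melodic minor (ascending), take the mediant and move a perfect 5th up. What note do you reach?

The mediant of Cb melodic minor (ascending) is Ebb.
A perfect fifth (7 semitones) above Ebb lands on the letter B, giving Bbb.

Bbb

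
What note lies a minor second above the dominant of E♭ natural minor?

Cb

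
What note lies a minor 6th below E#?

G##

E down a major sixth is G, so the target letter is G.
From E#, a minor sixth is 8 semitones down: G##.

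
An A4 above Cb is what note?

C up a perfect fourth is F, so the target letter is F.
From Cb, an augmented fourth is 6 semitones up: F.

F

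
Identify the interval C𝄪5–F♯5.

diminished fourth

The letter names run C→F, a span of 3 letter steps, so the interval is some kind of fourth.
C## to F# is 4 semitones. A perfect fourth is 5, so 4 makes it diminished.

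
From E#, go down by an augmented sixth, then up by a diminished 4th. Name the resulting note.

Cb

An augmented sixth down from E# is G (letter G, 10 semitones down).
A diminished fourth up from G is Cb (letter C, 4 semitones up).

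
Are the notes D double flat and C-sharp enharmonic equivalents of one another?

Dbb is pitch class 0; C# is pitch class 1.
The pitch classes differ (0 vs. 1), so they are not enharmonic equivalents.

No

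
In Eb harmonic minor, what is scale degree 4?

Degree 4 takes the letter 3 steps above E, which is A.
In harmonic minor, degree 4 sits 5 semitones above the tonic. Eb + 5 semitones is pitch class 8, spelled on A as Ab.

Ab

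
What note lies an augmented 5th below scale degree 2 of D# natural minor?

Scale degree 2 of D# natural minor is E#.
An augmented fifth (8 semitones) below E# lands on the letter A, giving A.

A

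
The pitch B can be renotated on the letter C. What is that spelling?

Cb

Plain C sits 1 semitone above B, so on the letter C the same pitch needs a flat: Cb.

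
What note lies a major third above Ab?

C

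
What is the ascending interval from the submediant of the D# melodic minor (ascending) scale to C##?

The submediant of D# melodic minor (ascending) is B#.
B# up to C##: letters B→C make it a second; 2 semitones makes it major.

major second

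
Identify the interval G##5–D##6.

Counting letters G–A–B–C–D gives a fifth.
G##→D## = 7 semitones, exactly the perfect fifth.

perfect fifth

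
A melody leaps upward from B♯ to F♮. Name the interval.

doubly diminished fifth

The letter names run B→F, a span of 4 letter steps, so the interval is some kind of fifth.
B# to F is 5 semitones. A perfect fifth is 7, so 5 makes it doubly diminished.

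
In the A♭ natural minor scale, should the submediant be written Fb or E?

Fb

Each scale degree takes a distinct letter name. Degree 6 of a scale on A must use the letter F.
Fb and E are enharmonically the same pitch, but only Fb uses the letter F, so it is the correct spelling here.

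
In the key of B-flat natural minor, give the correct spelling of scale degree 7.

Ab

The Bb natural minor scale runs Bb C Db Eb F Gb Ab.
Degree 7 is Ab.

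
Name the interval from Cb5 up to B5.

augmented seventh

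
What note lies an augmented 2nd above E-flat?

F#

A second above E lands on the letter F.
An augmented second spans 3 semitones, so Eb moves to pitch class 6. On the letter F that is F#.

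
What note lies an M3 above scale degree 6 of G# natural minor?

G#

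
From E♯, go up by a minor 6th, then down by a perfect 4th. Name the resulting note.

G#

A minor sixth up from E# is C# (letter C, 8 semitones up).
A perfect fourth down from C# is G# (letter G, 5 semitones down).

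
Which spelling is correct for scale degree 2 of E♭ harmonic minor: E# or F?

F

Each scale degree takes a distinct letter name. Degree 2 of a scale on E must use the letter F.
F and E# are enharmonically the same pitch, but only F uses the letter F, so it is the correct spelling here.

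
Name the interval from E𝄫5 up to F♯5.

The letter names run E→F, a span of 1 letter step, so the interval is some kind of second.
Ebb to F# is 4 semitones. A major second is 2, so 4 makes it doubly augmented.

doubly augmented second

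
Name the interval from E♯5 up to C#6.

The letter names run E→C, a span of 5 letter steps, so the interval is some kind of sixth.
E# to C# is 8 semitones. A major sixth is 9, so 8 makes it minor.

minor sixth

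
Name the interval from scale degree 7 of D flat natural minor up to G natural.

Scale degree 7 of Db natural minor is Cb.
Cb up to G: letters C→G make it a fifth; 8 semitones makes it augmented.

augmented fifth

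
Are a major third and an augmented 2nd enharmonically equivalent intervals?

A major third spans 4 semitones; an augmented second spans 3.
The spans differ, so they are not enharmonic equivalents.

No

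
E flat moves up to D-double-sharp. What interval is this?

The letter names run E→D, a span of 6 letter steps, so the interval is some kind of seventh.
Eb to D## is 13 semitones. A major seventh is 11, so 13 makes it doubly augmented.

doubly augmented seventh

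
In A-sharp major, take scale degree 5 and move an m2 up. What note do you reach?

F#

Scale degree 5 of A# major is E#.
A minor second (1 semitone) above E# lands on the letter F, giving F#.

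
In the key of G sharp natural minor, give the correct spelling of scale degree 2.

A#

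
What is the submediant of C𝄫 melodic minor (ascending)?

Degree 6 takes the letter 5 steps above C, which is A.
In melodic minor (ascending), degree 6 sits 9 semitones above the tonic. Cbb + 9 semitones is pitch class 7, spelled on A as Abb.

Abb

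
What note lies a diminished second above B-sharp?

C

A second above B lands on the letter C.
A diminished second spans 0 semitones, so B# moves to pitch class 0. On the letter C that is C.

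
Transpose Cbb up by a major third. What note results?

A third above C lands on the letter E.
A major third spans 4 semitones, so Cbb moves to pitch class 2. On the letter E that is Ebb.

Ebb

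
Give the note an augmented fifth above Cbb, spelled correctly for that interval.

Gb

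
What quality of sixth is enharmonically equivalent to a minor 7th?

A minor seventh spans 10 semitones.
A sixth spanning 10 semitones is augmented (the major sixth is 9).

augmented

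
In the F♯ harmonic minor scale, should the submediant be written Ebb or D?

Each scale degree takes a distinct letter name. Degree 6 of a scale on F must use the letter D.
D and Ebb are enharmonically the same pitch, but only D uses the letter D, so it is the correct spelling here.

D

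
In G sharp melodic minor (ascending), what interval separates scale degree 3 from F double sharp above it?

Scale degree 3 of G# melodic minor (ascending) is B.
B up to F##: letters B→F make it a fifth; 8 semitones makes it augmented.

augmented fifth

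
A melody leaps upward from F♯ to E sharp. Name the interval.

major seventh

Counting letters F–G–A–B–C–D–E gives a seventh.
F#→E# = 11 semitones, exactly the major seventh.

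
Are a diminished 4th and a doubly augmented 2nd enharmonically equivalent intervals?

A diminished fourth spans 4 semitones; a doubly augmented second spans 4.
They are enharmonically equivalent.

Yes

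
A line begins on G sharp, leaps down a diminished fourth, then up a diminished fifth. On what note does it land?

A diminished fourth down from G# is D## (letter D, 4 semitones down).
A diminished fifth up from D## is A# (letter A, 6 semitones up).

A#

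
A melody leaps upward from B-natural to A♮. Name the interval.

The letter names run B→A, a span of 6 letter steps, so the interval is some kind of seventh.
B to A is 10 semitones. A major seventh is 11, so 10 makes it minor.

minor seventh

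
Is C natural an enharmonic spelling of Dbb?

C = pitch class 0 and Dbb = pitch class 0 — the same pitch class, so they are enharmonic equivalents.

Yes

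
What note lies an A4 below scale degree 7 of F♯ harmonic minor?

B

Scale degree 7 of F# harmonic minor is E#.
An augmented fourth (6 semitones) below E# lands on the letter B, giving B.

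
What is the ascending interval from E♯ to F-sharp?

minor second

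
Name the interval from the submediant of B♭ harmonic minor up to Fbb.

The submediant of Bb harmonic minor is Gb.
Gb up to Fbb: letters G→F make it a seventh; 9 semitones makes it diminished.

diminished seventh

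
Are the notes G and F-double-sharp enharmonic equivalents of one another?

G = pitch class 7 and F## = pitch class 7 — the same pitch class, so they are enharmonic equivalents.

Yes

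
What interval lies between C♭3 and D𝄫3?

minor second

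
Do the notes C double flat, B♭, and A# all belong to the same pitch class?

Yes

Cbb is pitch class 10; Bb is pitch class 10; A# is pitch class 10.
All spellings map to pitch class 10, so they are enharmonically equivalent.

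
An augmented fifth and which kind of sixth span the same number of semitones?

An augmented fifth spans 8 semitones.
A sixth spanning 8 semitones is minor (the major sixth is 9).

minor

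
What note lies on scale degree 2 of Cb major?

The Cb major scale runs Cb Db Eb Fb Gb Ab Bb.
Degree 2 is Db.

Db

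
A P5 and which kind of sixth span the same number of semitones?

diminished

A perfect fifth spans 7 semitones.
A sixth spanning 7 semitones is diminished (the major sixth is 9).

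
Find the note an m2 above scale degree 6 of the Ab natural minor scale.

Gbb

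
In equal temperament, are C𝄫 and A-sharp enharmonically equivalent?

Yes

Cbb = pitch class 10 and A# = pitch class 10 — the same pitch class, so they are enharmonic equivalents.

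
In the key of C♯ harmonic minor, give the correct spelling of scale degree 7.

B#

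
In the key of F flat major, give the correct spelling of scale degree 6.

Degree 6 takes the letter 5 steps above F, which is D.
In major, degree 6 sits 9 semitones above the tonic. Fb + 9 semitones is pitch class 1, spelled on D as Db.

Db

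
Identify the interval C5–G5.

perfect fifth

The letter names run C→G, a span of 4 letter steps, so the interval is some kind of fifth.
C to G is 7 semitones. A perfect fifth is 7, so 7 makes it perfect.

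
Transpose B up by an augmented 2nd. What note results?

C##

B up a major second is C#, so the target letter is C.
From B, an augmented second is 3 semitones up: C##.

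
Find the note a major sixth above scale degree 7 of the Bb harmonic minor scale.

F#

Scale degree 7 of Bb harmonic minor is A.
A major sixth (9 semitones) above A lands on the letter F, giving F#.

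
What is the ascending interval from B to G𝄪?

augmented sixth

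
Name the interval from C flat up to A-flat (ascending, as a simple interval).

Counting letters C–D–E–F–G–A gives a sixth.
Cb→Ab = 9 semitones, exactly the major sixth.

major sixth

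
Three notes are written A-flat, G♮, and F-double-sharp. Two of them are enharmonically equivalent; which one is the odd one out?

Ab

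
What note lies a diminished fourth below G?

D#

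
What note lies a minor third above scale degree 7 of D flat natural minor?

Ebb

Scale degree 7 of Db natural minor is Cb.
A minor third (3 semitones) above Cb lands on the letter E, giving Ebb.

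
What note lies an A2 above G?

A#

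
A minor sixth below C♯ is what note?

C down a major sixth is Eb, so the target letter is E.
From C#, a minor sixth is 8 semitones down: E#.

E#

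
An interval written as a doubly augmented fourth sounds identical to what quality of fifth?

A doubly augmented fourth spans 7 semitones.
A fifth spanning 7 semitones is perfect (the perfect fifth is 7).

perfect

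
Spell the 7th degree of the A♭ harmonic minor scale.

Degree 7 takes the letter 6 steps above A, which is G.
In harmonic minor, degree 7 sits 11 semitones above the tonic. Ab + 11 semitones is pitch class 7, spelled on G as G.

G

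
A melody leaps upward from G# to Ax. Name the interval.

augmented second

The letter names run G→A, a span of 1 letter step, so the interval is some kind of second.
G# to A## is 3 semitones. A major second is 2, so 3 makes it augmented.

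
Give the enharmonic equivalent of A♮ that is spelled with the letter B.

Bbb

A is pitch class 9. The letter B alone is pitch class 11.
To reach pitch class 9 from B requires an offset of -2 semitones, i.e. double flat: Bbb.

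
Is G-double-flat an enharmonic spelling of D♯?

Two spellings are enharmonically equivalent only if they share a pitch class.
Here Gbb → 5, D# → 3; 3 ≠ 5, so they are not.

No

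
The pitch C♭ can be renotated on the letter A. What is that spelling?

A##

Cb is pitch class 11. The letter A alone is pitch class 9.
To reach pitch class 11 from A requires an offset of +2 semitones, i.e. double sharp: A##.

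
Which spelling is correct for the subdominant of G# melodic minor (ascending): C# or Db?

C#

Each scale degree takes a distinct letter name. Degree 4 of a scale on G must use the letter C.
C# and Db are enharmonically the same pitch, but only C# uses the letter C, so it is the correct spelling here.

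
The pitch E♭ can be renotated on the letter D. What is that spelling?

D#

Plain D sits 1 semitone below Eb, so on the letter D the same pitch needs a sharp: D#.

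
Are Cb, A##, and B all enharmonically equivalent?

Cb = pitch class 11 and A## = pitch class 11 and B = pitch class 11 — the same pitch class, so they are enharmonic equivalents.

Yes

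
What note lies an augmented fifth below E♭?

Abb

E down a perfect fifth is A, so the target letter is A.
From Eb, an augmented fifth is 8 semitones down: Abb.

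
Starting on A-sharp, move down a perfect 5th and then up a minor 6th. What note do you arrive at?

B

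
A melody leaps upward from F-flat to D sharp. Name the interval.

doubly augmented sixth

Counting letters F–G–A–B–C–D gives a sixth.
Fb→D# = 11 semitones, 2 wider than the major sixth (9), so doubly augmented.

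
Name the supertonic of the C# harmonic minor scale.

D#

The C# harmonic minor scale runs C# D# E F# G# A B#.
Degree 2 is D#.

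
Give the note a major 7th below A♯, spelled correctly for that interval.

A down a major seventh is Bb, so the target letter is B.
From A#, a major seventh is 11 semitones down: B.

B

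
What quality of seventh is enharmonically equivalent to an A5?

doubly diminished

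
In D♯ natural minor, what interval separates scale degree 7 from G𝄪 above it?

augmented fifth

Scale degree 7 of D# natural minor is C#.
C# up to G##: letters C→G make it a fifth; 8 semitones makes it augmented.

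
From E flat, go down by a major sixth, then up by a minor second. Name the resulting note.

Abb

A major sixth down from Eb is Gb (letter G, 9 semitones down).
A minor second up from Gb is Abb (letter A, 1 semitone up).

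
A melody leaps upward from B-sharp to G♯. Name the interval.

The letter names run B→G, a span of 5 letter steps, so the interval is some kind of sixth.
B# to G# is 8 semitones. A major sixth is 9, so 8 makes it minor.

minor sixth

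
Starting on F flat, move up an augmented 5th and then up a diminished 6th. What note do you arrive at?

Abb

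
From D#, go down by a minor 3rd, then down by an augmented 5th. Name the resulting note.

A minor third down from D# is B# (letter B, 3 semitones down).
An augmented fifth down from B# is E (letter E, 8 semitones down).

E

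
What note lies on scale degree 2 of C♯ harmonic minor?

D#

The C# harmonic minor scale runs C# D# E F# G# A B#.
Degree 2 is D#.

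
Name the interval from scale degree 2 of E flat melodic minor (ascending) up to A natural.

major third

Scale degree 2 of Eb melodic minor (ascending) is F.
F up to A: letters F→A make it a third; 4 semitones makes it major.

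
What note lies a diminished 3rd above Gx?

B

A third above G lands on the letter B.
A diminished third spans 2 semitones, so G## moves to pitch class 11. On the letter B that is B.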